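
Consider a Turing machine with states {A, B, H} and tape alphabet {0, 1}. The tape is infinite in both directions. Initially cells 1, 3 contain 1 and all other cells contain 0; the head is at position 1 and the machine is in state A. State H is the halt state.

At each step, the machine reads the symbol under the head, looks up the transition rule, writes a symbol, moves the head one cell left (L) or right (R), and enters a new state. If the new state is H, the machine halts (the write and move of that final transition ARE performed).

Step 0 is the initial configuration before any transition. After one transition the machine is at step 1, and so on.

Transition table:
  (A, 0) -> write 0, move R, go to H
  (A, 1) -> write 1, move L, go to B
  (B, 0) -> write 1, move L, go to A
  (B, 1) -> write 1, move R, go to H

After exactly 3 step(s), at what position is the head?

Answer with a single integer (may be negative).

Step 1: in state A at pos 1, read 1 -> (A,1)->write 1,move L,goto B. Now: state=B, head=0, tape[-1..4]=001010 (head:  ^)
Step 2: in state B at pos 0, read 0 -> (B,0)->write 1,move L,goto A. Now: state=A, head=-1, tape[-2..4]=0011010 (head:  ^)
Step 3: in state A at pos -1, read 0 -> (A,0)->write 0,move R,goto H. Now: state=H, head=0, tape[-2..4]=0011010 (head:   ^)

Answer: 0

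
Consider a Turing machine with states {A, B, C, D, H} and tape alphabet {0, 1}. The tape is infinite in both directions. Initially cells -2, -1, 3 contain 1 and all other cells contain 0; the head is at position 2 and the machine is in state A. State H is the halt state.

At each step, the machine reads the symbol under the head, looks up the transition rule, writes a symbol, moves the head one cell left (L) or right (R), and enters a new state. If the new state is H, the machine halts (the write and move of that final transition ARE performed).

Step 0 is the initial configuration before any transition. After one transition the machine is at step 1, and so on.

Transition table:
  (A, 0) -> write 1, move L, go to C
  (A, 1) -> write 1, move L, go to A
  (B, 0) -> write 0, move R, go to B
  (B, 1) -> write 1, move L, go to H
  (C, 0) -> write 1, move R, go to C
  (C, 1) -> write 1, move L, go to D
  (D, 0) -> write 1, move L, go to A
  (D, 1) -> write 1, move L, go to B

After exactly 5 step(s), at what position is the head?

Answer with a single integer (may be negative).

Answer: 1

Derivation:
Step 1: in state A at pos 2, read 0 -> (A,0)->write 1,move L,goto C. Now: state=C, head=1, tape[-3..4]=01100110 (head:     ^)
Step 2: in state C at pos 1, read 0 -> (C,0)->write 1,move R,goto C. Now: state=C, head=2, tape[-3..4]=01101110 (head:      ^)
Step 3: in state C at pos 2, read 1 -> (C,1)->write 1,move L,goto D. Now: state=D, head=1, tape[-3..4]=01101110 (head:     ^)
Step 4: in state D at pos 1, read 1 -> (D,1)->write 1,move L,goto B. Now: state=B, head=0, tape[-3..4]=01101110 (head:    ^)
Step 5: in state B at pos 0, read 0 -> (B,0)->write 0,move R,goto B. Now: state=B, head=1, tape[-3..4]=01101110 (head:     ^)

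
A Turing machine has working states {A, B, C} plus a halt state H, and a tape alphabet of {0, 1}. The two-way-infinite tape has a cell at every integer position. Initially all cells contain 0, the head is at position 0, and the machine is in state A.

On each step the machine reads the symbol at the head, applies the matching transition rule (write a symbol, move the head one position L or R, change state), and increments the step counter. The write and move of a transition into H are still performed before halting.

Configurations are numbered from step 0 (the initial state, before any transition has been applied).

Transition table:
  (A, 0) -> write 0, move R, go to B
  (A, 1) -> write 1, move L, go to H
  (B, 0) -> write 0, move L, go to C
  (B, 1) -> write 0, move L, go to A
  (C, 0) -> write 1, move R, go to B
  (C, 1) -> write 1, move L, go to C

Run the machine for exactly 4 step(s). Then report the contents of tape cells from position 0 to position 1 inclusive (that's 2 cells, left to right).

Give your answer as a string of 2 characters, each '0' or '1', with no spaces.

Answer: 10

Derivation:
Step 1: in state A at pos 0, read 0 -> (A,0)->write 0,move R,goto B. Now: state=B, head=1, tape[-1..2]=0000 (head:   ^)
Step 2: in state B at pos 1, read 0 -> (B,0)->write 0,move L,goto C. Now: state=C, head=0, tape[-1..2]=0000 (head:  ^)
Step 3: in state C at pos 0, read 0 -> (C,0)->write 1,move R,goto B. Now: state=B, head=1, tape[-1..2]=0100 (head:   ^)
Step 4: in state B at pos 1, read 0 -> (B,0)->write 0,move L,goto C. Now: state=C, head=0, tape[-1..2]=0100 (head:  ^)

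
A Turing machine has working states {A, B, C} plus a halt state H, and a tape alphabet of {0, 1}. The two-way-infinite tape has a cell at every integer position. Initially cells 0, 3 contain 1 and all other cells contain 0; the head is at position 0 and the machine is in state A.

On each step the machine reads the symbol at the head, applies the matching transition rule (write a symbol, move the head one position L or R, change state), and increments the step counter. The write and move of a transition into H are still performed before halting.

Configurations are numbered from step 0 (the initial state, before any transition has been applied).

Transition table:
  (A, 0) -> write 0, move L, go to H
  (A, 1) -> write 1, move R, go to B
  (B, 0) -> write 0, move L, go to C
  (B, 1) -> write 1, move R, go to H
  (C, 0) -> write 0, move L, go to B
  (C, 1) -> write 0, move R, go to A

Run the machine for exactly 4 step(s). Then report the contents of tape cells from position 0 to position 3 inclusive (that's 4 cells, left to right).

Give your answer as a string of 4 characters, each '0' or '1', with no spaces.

Step 1: in state A at pos 0, read 1 -> (A,1)->write 1,move R,goto B. Now: state=B, head=1, tape[-1..4]=010010 (head:   ^)
Step 2: in state B at pos 1, read 0 -> (B,0)->write 0,move L,goto C. Now: state=C, head=0, tape[-1..4]=010010 (head:  ^)
Step 3: in state C at pos 0, read 1 -> (C,1)->write 0,move R,goto A. Now: state=A, head=1, tape[-1..4]=000010 (head:   ^)
Step 4: in state A at pos 1, read 0 -> (A,0)->write 0,move L,goto H. Now: state=H, head=0, tape[-1..4]=000010 (head:  ^)

Answer: 0001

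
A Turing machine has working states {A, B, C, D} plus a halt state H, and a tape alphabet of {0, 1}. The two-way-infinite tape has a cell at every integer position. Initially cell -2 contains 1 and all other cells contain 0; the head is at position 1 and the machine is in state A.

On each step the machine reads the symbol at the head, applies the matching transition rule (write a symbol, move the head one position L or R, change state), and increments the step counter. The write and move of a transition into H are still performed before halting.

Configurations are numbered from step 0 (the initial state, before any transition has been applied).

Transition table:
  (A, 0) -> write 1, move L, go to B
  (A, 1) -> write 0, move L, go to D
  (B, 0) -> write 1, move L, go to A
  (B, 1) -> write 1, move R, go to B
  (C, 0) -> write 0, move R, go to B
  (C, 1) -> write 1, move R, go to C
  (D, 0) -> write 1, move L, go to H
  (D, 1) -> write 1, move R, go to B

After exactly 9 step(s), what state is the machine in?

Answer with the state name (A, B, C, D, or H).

Step 1: in state A at pos 1, read 0 -> (A,0)->write 1,move L,goto B. Now: state=B, head=0, tape[-3..2]=010010 (head:    ^)
Step 2: in state B at pos 0, read 0 -> (B,0)->write 1,move L,goto A. Now: state=A, head=-1, tape[-3..2]=010110 (head:   ^)
Step 3: in state A at pos -1, read 0 -> (A,0)->write 1,move L,goto B. Now: state=B, head=-2, tape[-3..2]=011110 (head:  ^)
Step 4: in state B at pos -2, read 1 -> (B,1)->write 1,move R,goto B. Now: state=B, head=-1, tape[-3..2]=011110 (head:   ^)
Step 5: in state B at pos -1, read 1 -> (B,1)->write 1,move R,goto B. Now: state=B, head=0, tape[-3..2]=011110 (head:    ^)
Step 6: in state B at pos 0, read 1 -> (B,1)->write 1,move R,goto B. Now: state=B, head=1, tape[-3..2]=011110 (head:     ^)
Step 7: in state B at pos 1, read 1 -> (B,1)->write 1,move R,goto B. Now: state=B, head=2, tape[-3..3]=0111100 (head:      ^)
Step 8: in state B at pos 2, read 0 -> (B,0)->write 1,move L,goto A. Now: state=A, head=1, tape[-3..3]=0111110 (head:     ^)
Step 9: in state A at pos 1, read 1 -> (A,1)->write 0,move L,goto D. Now: state=D, head=0, tape[-3..3]=0111010 (head:    ^)

Answer: D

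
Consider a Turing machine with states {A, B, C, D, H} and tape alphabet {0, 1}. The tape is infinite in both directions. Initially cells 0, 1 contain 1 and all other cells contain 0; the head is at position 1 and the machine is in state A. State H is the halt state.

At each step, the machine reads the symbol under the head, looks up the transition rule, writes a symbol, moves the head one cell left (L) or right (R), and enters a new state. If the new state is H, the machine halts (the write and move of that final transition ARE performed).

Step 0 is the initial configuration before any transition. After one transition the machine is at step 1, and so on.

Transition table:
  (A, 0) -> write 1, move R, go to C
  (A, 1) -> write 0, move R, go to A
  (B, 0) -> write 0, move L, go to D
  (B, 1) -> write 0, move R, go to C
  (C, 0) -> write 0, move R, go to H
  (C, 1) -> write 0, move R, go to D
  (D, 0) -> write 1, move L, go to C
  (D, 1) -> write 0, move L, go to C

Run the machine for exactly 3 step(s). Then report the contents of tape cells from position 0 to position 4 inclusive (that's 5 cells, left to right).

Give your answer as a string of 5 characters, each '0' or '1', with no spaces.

Step 1: in state A at pos 1, read 1 -> (A,1)->write 0,move R,goto A. Now: state=A, head=2, tape[-1..3]=01000 (head:    ^)
Step 2: in state A at pos 2, read 0 -> (A,0)->write 1,move R,goto C. Now: state=C, head=3, tape[-1..4]=010100 (head:     ^)
Step 3: in state C at pos 3, read 0 -> (C,0)->write 0,move R,goto H. Now: state=H, head=4, tape[-1..5]=0101000 (head:      ^)

Answer: 10100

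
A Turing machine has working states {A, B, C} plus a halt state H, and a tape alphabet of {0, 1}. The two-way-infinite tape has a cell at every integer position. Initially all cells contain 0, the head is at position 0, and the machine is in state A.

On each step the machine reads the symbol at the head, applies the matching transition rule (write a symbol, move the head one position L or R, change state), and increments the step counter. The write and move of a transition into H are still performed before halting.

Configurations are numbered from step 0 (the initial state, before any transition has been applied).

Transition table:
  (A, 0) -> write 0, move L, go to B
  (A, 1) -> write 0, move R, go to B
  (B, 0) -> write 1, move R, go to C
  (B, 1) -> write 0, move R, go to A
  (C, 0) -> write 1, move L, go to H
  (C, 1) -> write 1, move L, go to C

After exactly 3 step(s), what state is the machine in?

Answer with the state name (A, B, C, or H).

Step 1: in state A at pos 0, read 0 -> (A,0)->write 0,move L,goto B. Now: state=B, head=-1, tape[-2..1]=0000 (head:  ^)
Step 2: in state B at pos -1, read 0 -> (B,0)->write 1,move R,goto C. Now: state=C, head=0, tape[-2..1]=0100 (head:   ^)
Step 3: in state C at pos 0, read 0 -> (C,0)->write 1,move L,goto H. Now: state=H, head=-1, tape[-2..1]=0110 (head:  ^)

Answer: H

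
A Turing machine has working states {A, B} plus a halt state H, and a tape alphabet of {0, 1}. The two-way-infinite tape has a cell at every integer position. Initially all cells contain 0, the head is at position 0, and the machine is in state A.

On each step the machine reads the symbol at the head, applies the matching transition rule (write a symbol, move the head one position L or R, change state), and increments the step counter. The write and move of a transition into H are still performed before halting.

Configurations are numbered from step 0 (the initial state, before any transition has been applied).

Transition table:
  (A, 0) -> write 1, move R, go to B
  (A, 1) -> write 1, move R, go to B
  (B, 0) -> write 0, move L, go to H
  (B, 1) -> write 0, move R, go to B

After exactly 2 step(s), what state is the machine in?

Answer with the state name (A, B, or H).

Answer: H

Derivation:
Step 1: in state A at pos 0, read 0 -> (A,0)->write 1,move R,goto B. Now: state=B, head=1, tape[-1..2]=0100 (head:   ^)
Step 2: in state B at pos 1, read 0 -> (B,0)->write 0,move L,goto H. Now: state=H, head=0, tape[-1..2]=0100 (head:  ^)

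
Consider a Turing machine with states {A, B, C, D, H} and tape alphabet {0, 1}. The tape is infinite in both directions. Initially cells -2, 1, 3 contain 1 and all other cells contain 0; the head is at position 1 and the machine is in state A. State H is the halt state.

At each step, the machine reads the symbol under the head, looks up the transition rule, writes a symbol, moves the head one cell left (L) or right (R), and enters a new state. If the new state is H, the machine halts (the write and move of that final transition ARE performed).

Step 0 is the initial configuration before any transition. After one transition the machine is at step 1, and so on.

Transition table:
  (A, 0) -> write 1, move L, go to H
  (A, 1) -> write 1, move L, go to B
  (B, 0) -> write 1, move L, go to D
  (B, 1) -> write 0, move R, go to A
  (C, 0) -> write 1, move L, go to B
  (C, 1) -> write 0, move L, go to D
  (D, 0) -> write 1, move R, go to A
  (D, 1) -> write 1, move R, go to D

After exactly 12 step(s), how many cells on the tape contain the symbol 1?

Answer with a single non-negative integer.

Step 1: in state A at pos 1, read 1 -> (A,1)->write 1,move L,goto B. Now: state=B, head=0, tape[-3..4]=01001010 (head:    ^)
Step 2: in state B at pos 0, read 0 -> (B,0)->write 1,move L,goto D. Now: state=D, head=-1, tape[-3..4]=01011010 (head:   ^)
Step 3: in state D at pos -1, read 0 -> (D,0)->write 1,move R,goto A. Now: state=A, head=0, tape[-3..4]=01111010 (head:    ^)
Step 4: in state A at pos 0, read 1 -> (A,1)->write 1,move L,goto B. Now: state=B, head=-1, tape[-3..4]=01111010 (head:   ^)
Step 5: in state B at pos -1, read 1 -> (B,1)->write 0,move R,goto A. Now: state=A, head=0, tape[-3..4]=01011010 (head:    ^)
Step 6: in state A at pos 0, read 1 -> (A,1)->write 1,move L,goto B. Now: state=B, head=-1, tape[-3..4]=01011010 (head:   ^)
Step 7: in state B at pos -1, read 0 -> (B,0)->write 1,move L,goto D. Now: state=D, head=-2, tape[-3..4]=01111010 (head:  ^)
Step 8: in state D at pos -2, read 1 -> (D,1)->write 1,move R,goto D. Now: state=D, head=-1, tape[-3..4]=01111010 (head:   ^)
Step 9: in state D at pos -1, read 1 -> (D,1)->write 1,move R,goto D. Now: state=D, head=0, tape[-3..4]=01111010 (head:    ^)
Step 10: in state D at pos 0, read 1 -> (D,1)->write 1,move R,goto D. Now: state=D, head=1, tape[-3..4]=01111010 (head:     ^)
Step 11: in state D at pos 1, read 1 -> (D,1)->write 1,move R,goto D. Now: state=D, head=2, tape[-3..4]=01111010 (head:      ^)
Step 12: in state D at pos 2, read 0 -> (D,0)->write 1,move R,goto A. Now: state=A, head=3, tape[-3..4]=01111110 (head:       ^)
Cells containing 1 after step 12: {-2, -1, 0, 1, 2, 3} -> 6 cell(s)

Answer: 6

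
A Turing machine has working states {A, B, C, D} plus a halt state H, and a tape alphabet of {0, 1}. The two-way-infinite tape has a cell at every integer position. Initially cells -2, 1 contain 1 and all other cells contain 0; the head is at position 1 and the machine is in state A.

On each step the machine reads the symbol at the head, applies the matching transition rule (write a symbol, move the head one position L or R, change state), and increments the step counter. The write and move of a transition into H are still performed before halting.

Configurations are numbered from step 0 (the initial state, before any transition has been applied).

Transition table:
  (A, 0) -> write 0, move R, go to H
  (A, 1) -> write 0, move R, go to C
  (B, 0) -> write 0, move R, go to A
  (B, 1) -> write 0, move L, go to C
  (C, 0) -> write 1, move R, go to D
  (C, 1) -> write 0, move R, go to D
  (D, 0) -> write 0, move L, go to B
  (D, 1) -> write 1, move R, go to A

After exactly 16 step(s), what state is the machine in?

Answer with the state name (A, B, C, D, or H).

Answer: A

Derivation:
Step 1: in state A at pos 1, read 1 -> (A,1)->write 0,move R,goto C. Now: state=C, head=2, tape[-3..3]=0100000 (head:      ^)
Step 2: in state C at pos 2, read 0 -> (C,0)->write 1,move R,goto D. Now: state=D, head=3, tape[-3..4]=01000100 (head:       ^)
Step 3: in state D at pos 3, read 0 -> (D,0)->write 0,move L,goto B. Now: state=B, head=2, tape[-3..4]=01000100 (head:      ^)
Step 4: in state B at pos 2, read 1 -> (B,1)->write 0,move L,goto C. Now: state=C, head=1, tape[-3..4]=01000000 (head:     ^)
Step 5: in state C at pos 1, read 0 -> (C,0)->write 1,move R,goto D. Now: state=D, head=2, tape[-3..4]=01001000 (head:      ^)
Step 6: in state D at pos 2, read 0 -> (D,0)->write 0,move L,goto B. Now: state=B, head=1, tape[-3..4]=01001000 (head:     ^)
Step 7: in state B at pos 1, read 1 -> (B,1)->write 0,move L,goto C. Now: state=C, head=0, tape[-3..4]=01000000 (head:    ^)
Step 8: in state C at pos 0, read 0 -> (C,0)->write 1,move R,goto D. Now: state=D, head=1, tape[-3..4]=01010000 (head:     ^)
Step 9: in state D at pos 1, read 0 -> (D,0)->write 0,move L,goto B. Now: state=B, head=0, tape[-3..4]=01010000 (head:    ^)
Step 10: in state B at pos 0, read 1 -> (B,1)->write 0,move L,goto C. Now: state=C, head=-1, tape[-3..4]=01000000 (head:   ^)
Step 11: in state C at pos -1, read 0 -> (C,0)->write 1,move R,goto D. Now: state=D, head=0, tape[-3..4]=01100000 (head:    ^)
Step 12: in state D at pos 0, read 0 -> (D,0)->write 0,move L,goto B. Now: state=B, head=-1, tape[-3..4]=01100000 (head:   ^)
Step 13: in state B at pos -1, read 1 -> (B,1)->write 0,move L,goto C. Now: state=C, head=-2, tape[-3..4]=01000000 (head:  ^)
Step 14: in state C at pos -2, read 1 -> (C,1)->write 0,move R,goto D. Now: state=D, head=-1, tape[-3..4]=00000000 (head:   ^)
Step 15: in state D at pos -1, read 0 -> (D,0)->write 0,move L,goto B. Now: state=B, head=-2, tape[-3..4]=00000000 (head:  ^)
Step 16: in state B at pos -2, read 0 -> (B,0)->write 0,move R,goto A. Now: state=A, head=-1, tape[-3..4]=00000000 (head:   ^)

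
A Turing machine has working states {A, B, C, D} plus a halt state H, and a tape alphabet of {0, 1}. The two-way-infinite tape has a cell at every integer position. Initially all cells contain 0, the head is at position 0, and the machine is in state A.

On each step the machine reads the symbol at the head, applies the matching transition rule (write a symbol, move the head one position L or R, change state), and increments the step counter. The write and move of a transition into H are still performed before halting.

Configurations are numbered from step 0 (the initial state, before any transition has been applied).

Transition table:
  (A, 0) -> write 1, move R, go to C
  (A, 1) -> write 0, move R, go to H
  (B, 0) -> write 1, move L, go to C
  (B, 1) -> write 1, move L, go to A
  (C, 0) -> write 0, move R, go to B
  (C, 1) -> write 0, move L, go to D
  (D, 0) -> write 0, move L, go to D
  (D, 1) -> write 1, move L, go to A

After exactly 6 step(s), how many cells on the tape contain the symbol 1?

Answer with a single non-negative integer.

Answer: 3

Derivation:
Step 1: in state A at pos 0, read 0 -> (A,0)->write 1,move R,goto C. Now: state=C, head=1, tape[-1..2]=0100 (head:   ^)
Step 2: in state C at pos 1, read 0 -> (C,0)->write 0,move R,goto B. Now: state=B, head=2, tape[-1..3]=01000 (head:    ^)
Step 3: in state B at pos 2, read 0 -> (B,0)->write 1,move L,goto C. Now: state=C, head=1, tape[-1..3]=01010 (head:   ^)
Step 4: in state C at pos 1, read 0 -> (C,0)->write 0,move R,goto B. Now: state=B, head=2, tape[-1..3]=01010 (head:    ^)
Step 5: in state B at pos 2, read 1 -> (B,1)->write 1,move L,goto A. Now: state=A, head=1, tape[-1..3]=01010 (head:   ^)
Step 6: in state A at pos 1, read 0 -> (A,0)->write 1,move R,goto C. Now: state=C, head=2, tape[-1..3]=01110 (head:    ^)
Cells containing 1 after step 6: {0, 1, 2} -> 3 cell(s)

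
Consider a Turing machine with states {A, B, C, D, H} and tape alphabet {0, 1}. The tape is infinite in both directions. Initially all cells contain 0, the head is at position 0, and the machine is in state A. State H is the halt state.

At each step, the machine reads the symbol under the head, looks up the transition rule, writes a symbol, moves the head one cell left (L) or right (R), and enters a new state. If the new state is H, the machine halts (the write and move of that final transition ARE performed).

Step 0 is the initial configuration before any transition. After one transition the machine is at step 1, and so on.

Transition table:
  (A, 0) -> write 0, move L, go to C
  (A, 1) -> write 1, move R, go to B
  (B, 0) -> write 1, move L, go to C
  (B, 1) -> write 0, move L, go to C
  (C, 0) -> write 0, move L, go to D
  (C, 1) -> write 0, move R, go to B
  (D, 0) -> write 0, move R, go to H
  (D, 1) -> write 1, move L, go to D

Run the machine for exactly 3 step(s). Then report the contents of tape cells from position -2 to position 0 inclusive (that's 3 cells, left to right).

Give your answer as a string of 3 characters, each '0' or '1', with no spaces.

Answer: 000

Derivation:
Step 1: in state A at pos 0, read 0 -> (A,0)->write 0,move L,goto C. Now: state=C, head=-1, tape[-2..1]=0000 (head:  ^)
Step 2: in state C at pos -1, read 0 -> (C,0)->write 0,move L,goto D. Now: state=D, head=-2, tape[-3..1]=00000 (head:  ^)
Step 3: in state D at pos -2, read 0 -> (D,0)->write 0,move R,goto H. Now: state=H, head=-1, tape[-3..1]=00000 (head:   ^)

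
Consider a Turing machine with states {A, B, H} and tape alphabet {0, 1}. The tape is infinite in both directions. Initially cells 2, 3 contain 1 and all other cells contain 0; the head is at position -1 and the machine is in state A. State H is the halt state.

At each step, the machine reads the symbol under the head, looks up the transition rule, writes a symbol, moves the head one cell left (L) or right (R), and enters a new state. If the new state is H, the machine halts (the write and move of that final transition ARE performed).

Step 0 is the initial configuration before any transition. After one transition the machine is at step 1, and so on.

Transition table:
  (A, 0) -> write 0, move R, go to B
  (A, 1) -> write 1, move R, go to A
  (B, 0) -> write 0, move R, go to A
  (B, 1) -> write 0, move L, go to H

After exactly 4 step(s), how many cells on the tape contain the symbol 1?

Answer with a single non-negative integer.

Answer: 1

Derivation:
Step 1: in state A at pos -1, read 0 -> (A,0)->write 0,move R,goto B. Now: state=B, head=0, tape[-2..4]=0000110 (head:   ^)
Step 2: in state B at pos 0, read 0 -> (B,0)->write 0,move R,goto A. Now: state=A, head=1, tape[-2..4]=0000110 (head:    ^)
Step 3: in state A at pos 1, read 0 -> (A,0)->write 0,move R,goto B. Now: state=B, head=2, tape[-2..4]=0000110 (head:     ^)
Step 4: in state B at pos 2, read 1 -> (B,1)->write 0,move L,goto H. Now: state=H, head=1, tape[-2..4]=0000010 (head:    ^)
Cells containing 1 after step 4: {3} -> 1 cell(s)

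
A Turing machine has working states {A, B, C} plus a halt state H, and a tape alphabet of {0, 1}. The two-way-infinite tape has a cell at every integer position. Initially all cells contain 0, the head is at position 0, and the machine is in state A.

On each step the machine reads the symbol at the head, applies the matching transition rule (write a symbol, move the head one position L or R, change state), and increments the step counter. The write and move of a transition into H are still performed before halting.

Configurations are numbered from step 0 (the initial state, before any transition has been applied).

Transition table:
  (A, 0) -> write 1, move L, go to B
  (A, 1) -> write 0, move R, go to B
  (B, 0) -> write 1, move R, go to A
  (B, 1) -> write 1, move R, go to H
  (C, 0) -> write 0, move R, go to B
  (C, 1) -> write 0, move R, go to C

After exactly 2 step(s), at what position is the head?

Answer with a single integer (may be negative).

Answer: 0

Derivation:
Step 1: in state A at pos 0, read 0 -> (A,0)->write 1,move L,goto B. Now: state=B, head=-1, tape[-2..1]=0010 (head:  ^)
Step 2: in state B at pos -1, read 0 -> (B,0)->write 1,move R,goto A. Now: state=A, head=0, tape[-2..1]=0110 (head:   ^)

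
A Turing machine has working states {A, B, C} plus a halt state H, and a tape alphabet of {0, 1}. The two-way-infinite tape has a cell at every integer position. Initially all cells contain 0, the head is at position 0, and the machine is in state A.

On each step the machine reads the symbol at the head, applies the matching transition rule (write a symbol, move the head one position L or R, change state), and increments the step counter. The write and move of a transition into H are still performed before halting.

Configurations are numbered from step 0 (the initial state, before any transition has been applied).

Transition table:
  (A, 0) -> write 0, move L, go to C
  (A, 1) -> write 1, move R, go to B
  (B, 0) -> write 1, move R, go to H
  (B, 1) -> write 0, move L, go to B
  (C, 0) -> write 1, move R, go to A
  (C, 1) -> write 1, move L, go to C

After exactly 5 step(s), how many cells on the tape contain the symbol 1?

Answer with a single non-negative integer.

Step 1: in state A at pos 0, read 0 -> (A,0)->write 0,move L,goto C. Now: state=C, head=-1, tape[-2..1]=0000 (head:  ^)
Step 2: in state C at pos -1, read 0 -> (C,0)->write 1,move R,goto A. Now: state=A, head=0, tape[-2..1]=0100 (head:   ^)
Step 3: in state A at pos 0, read 0 -> (A,0)->write 0,move L,goto C. Now: state=C, head=-1, tape[-2..1]=0100 (head:  ^)
Step 4: in state C at pos -1, read 1 -> (C,1)->write 1,move L,goto C. Now: state=C, head=-2, tape[-3..1]=00100 (head:  ^)
Step 5: in state C at pos -2, read 0 -> (C,0)->write 1,move R,goto A. Now: state=A, head=-1, tape[-3..1]=01100 (head:   ^)
Cells containing 1 after step 5: {-2, -1} -> 2 cell(s)

Answer: 2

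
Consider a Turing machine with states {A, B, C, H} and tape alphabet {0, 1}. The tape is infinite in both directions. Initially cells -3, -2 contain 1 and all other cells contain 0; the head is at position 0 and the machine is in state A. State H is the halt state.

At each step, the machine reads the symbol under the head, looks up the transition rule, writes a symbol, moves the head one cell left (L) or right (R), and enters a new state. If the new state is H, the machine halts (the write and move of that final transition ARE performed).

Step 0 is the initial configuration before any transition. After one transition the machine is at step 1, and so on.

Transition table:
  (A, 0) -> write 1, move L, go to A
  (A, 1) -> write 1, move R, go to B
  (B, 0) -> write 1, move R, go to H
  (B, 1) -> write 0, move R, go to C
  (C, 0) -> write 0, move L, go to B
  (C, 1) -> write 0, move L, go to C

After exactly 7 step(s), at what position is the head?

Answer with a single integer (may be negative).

Answer: -1

Derivation:
Step 1: in state A at pos 0, read 0 -> (A,0)->write 1,move L,goto A. Now: state=A, head=-1, tape[-4..1]=011010 (head:    ^)
Step 2: in state A at pos -1, read 0 -> (A,0)->write 1,move L,goto A. Now: state=A, head=-2, tape[-4..1]=011110 (head:   ^)
Step 3: in state A at pos -2, read 1 -> (A,1)->write 1,move R,goto B. Now: state=B, head=-1, tape[-4..1]=011110 (head:    ^)
Step 4: in state B at pos -1, read 1 -> (B,1)->write 0,move R,goto C. Now: state=C, head=0, tape[-4..1]=011010 (head:     ^)
Step 5: in state C at pos 0, read 1 -> (C,1)->write 0,move L,goto C. Now: state=C, head=-1, tape[-4..1]=011000 (head:    ^)
Step 6: in state C at pos -1, read 0 -> (C,0)->write 0,move L,goto B. Now: state=B, head=-2, tape[-4..1]=011000 (head:   ^)
Step 7: in state B at pos -2, read 1 -> (B,1)->write 0,move R,goto C. Now: state=C, head=-1, tape[-4..1]=010000 (head:    ^)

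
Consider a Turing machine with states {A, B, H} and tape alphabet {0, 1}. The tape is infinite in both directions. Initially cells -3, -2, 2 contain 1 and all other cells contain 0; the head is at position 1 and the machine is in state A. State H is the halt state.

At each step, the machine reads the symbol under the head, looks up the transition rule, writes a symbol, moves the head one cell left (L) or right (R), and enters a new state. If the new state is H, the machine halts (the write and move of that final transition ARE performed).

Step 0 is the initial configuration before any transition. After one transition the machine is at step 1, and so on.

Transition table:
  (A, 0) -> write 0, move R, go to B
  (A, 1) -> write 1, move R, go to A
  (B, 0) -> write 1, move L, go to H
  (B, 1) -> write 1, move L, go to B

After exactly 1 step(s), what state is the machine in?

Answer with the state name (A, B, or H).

Answer: B

Derivation:
Step 1: in state A at pos 1, read 0 -> (A,0)->write 0,move R,goto B. Now: state=B, head=2, tape[-4..3]=01100010 (head:       ^)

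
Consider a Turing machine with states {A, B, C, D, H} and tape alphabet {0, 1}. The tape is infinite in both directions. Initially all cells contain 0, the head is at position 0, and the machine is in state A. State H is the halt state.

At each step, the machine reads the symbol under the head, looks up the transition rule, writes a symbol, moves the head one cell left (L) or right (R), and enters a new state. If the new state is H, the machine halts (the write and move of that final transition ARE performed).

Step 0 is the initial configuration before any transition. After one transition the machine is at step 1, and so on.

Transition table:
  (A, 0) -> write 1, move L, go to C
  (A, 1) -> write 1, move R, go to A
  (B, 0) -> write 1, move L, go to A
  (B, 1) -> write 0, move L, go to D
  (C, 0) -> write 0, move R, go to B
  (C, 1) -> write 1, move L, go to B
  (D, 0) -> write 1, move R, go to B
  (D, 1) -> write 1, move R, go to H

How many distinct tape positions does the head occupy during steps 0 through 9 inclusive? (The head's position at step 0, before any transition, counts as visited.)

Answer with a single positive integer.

Answer: 3

Derivation:
Step 1: in state A at pos 0, read 0 -> (A,0)->write 1,move L,goto C. Now: state=C, head=-1, tape[-2..1]=0010 (head:  ^)
Step 2: in state C at pos -1, read 0 -> (C,0)->write 0,move R,goto B. Now: state=B, head=0, tape[-2..1]=0010 (head:   ^)
Step 3: in state B at pos 0, read 1 -> (B,1)->write 0,move L,goto D. Now: state=D, head=-1, tape[-2..1]=0000 (head:  ^)
Step 4: in state D at pos -1, read 0 -> (D,0)->write 1,move R,goto B. Now: state=B, head=0, tape[-2..1]=0100 (head:   ^)
Step 5: in state B at pos 0, read 0 -> (B,0)->write 1,move L,goto A. Now: state=A, head=-1, tape[-2..1]=0110 (head:  ^)
Step 6: in state A at pos -1, read 1 -> (A,1)->write 1,move R,goto A. Now: state=A, head=0, tape[-2..1]=0110 (head:   ^)
Step 7: in state A at pos 0, read 1 -> (A,1)->write 1,move R,goto A. Now: state=A, head=1, tape[-2..2]=01100 (head:    ^)
Step 8: in state A at pos 1, read 0 -> (A,0)->write 1,move L,goto C. Now: state=C, head=0, tape[-2..2]=01110 (head:   ^)
Step 9: in state C at pos 0, read 1 -> (C,1)->write 1,move L,goto B. Now: state=B, head=-1, tape[-2..2]=01110 (head:  ^)
Head positions at steps 0..9: starting at 0, distinct positions visited = {-1, 0, 1} -> 3 position(s)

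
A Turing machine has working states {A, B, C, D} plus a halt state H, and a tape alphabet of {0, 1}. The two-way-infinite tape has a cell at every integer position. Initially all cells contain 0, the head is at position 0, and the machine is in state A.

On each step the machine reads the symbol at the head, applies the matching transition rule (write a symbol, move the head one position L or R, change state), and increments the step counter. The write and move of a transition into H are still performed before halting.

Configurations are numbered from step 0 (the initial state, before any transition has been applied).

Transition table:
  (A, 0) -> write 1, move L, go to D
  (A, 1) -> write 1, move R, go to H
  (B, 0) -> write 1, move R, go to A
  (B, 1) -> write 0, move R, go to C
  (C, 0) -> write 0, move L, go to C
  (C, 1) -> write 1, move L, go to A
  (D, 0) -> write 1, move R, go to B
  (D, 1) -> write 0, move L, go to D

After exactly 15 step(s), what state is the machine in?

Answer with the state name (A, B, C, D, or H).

Step 1: in state A at pos 0, read 0 -> (A,0)->write 1,move L,goto D. Now: state=D, head=-1, tape[-2..1]=0010 (head:  ^)
Step 2: in state D at pos -1, read 0 -> (D,0)->write 1,move R,goto B. Now: state=B, head=0, tape[-2..1]=0110 (head:   ^)
Step 3: in state B at pos 0, read 1 -> (B,1)->write 0,move R,goto C. Now: state=C, head=1, tape[-2..2]=01000 (head:    ^)
Step 4: in state C at pos 1, read 0 -> (C,0)->write 0,move L,goto C. Now: state=C, head=0, tape[-2..2]=01000 (head:   ^)
Step 5: in state C at pos 0, read 0 -> (C,0)->write 0,move L,goto C. Now: state=C, head=-1, tape[-2..2]=01000 (head:  ^)
Step 6: in state C at pos -1, read 1 -> (C,1)->write 1,move L,goto A. Now: state=A, head=-2, tape[-3..2]=001000 (head:  ^)
Step 7: in state A at pos -2, read 0 -> (A,0)->write 1,move L,goto D. Now: state=D, head=-3, tape[-4..2]=0011000 (head:  ^)
Step 8: in state D at pos -3, read 0 -> (D,0)->write 1,move R,goto B. Now: state=B, head=-2, tape[-4..2]=0111000 (head:   ^)
Step 9: in state B at pos -2, read 1 -> (B,1)->write 0,move R,goto C. Now: state=C, head=-1, tape[-4..2]=0101000 (head:    ^)
Step 10: in state C at pos -1, read 1 -> (C,1)->write 1,move L,goto A. Now: state=A, head=-2, tape[-4..2]=0101000 (head:   ^)
Step 11: in state A at pos -2, read 0 -> (A,0)->write 1,move L,goto D. Now: state=D, head=-3, tape[-4..2]=0111000 (head:  ^)
Step 12: in state D at pos -3, read 1 -> (D,1)->write 0,move L,goto D. Now: state=D, head=-4, tape[-5..2]=00011000 (head:  ^)
Step 13: in state D at pos -4, read 0 -> (D,0)->write 1,move R,goto B. Now: state=B, head=-3, tape[-5..2]=01011000 (head:   ^)
Step 14: in state B at pos -3, read 0 -> (B,0)->write 1,move R,goto A. Now: state=A, head=-2, tape[-5..2]=01111000 (head:    ^)
Step 15: in state A at pos -2, read 1 -> (A,1)->write 1,move R,goto H. Now: state=H, head=-1, tape[-5..2]=01111000 (head:     ^)

Answer: H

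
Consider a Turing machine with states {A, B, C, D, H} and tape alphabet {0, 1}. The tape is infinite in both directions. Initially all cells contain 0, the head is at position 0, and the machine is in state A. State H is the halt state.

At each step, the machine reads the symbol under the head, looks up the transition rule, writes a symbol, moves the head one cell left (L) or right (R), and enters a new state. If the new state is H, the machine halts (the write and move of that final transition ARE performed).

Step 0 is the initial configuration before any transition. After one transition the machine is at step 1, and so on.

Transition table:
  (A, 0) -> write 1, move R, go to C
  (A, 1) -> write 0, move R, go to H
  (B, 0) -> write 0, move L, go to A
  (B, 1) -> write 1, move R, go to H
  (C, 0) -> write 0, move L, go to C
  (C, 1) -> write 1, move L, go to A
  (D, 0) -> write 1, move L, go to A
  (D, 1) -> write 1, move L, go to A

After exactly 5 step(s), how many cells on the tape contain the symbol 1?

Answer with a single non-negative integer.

Answer: 2

Derivation:
Step 1: in state A at pos 0, read 0 -> (A,0)->write 1,move R,goto C. Now: state=C, head=1, tape[-1..2]=0100 (head:   ^)
Step 2: in state C at pos 1, read 0 -> (C,0)->write 0,move L,goto C. Now: state=C, head=0, tape[-1..2]=0100 (head:  ^)
Step 3: in state C at pos 0, read 1 -> (C,1)->write 1,move L,goto A. Now: state=A, head=-1, tape[-2..2]=00100 (head:  ^)
Step 4: in state A at pos -1, read 0 -> (A,0)->write 1,move R,goto C. Now: state=C, head=0, tape[-2..2]=01100 (head:   ^)
Step 5: in state C at pos 0, read 1 -> (C,1)->write 1,move L,goto A. Now: state=A, head=-1, tape[-2..2]=01100 (head:  ^)
Cells containing 1 after step 5: {-1, 0} -> 2 cell(s)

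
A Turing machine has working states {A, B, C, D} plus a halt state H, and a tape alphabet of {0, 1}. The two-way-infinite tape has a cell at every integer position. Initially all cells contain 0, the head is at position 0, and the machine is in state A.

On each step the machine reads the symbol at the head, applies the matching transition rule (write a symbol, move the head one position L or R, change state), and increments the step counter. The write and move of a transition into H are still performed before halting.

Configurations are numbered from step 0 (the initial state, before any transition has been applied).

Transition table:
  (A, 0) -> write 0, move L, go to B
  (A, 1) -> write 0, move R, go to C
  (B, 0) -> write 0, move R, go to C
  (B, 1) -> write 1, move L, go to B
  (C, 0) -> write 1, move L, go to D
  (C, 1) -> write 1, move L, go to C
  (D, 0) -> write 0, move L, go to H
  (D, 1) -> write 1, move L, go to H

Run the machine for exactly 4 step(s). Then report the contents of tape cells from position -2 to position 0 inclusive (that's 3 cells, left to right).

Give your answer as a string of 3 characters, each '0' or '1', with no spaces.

Answer: 001

Derivation:
Step 1: in state A at pos 0, read 0 -> (A,0)->write 0,move L,goto B. Now: state=B, head=-1, tape[-2..1]=0000 (head:  ^)
Step 2: in state B at pos -1, read 0 -> (B,0)->write 0,move R,goto C. Now: state=C, head=0, tape[-2..1]=0000 (head:   ^)
Step 3: in state C at pos 0, read 0 -> (C,0)->write 1,move L,goto D. Now: state=D, head=-1, tape[-2..1]=0010 (head:  ^)
Step 4: in state D at pos -1, read 0 -> (D,0)->write 0,move L,goto H. Now: state=H, head=-2, tape[-3..1]=00010 (head:  ^)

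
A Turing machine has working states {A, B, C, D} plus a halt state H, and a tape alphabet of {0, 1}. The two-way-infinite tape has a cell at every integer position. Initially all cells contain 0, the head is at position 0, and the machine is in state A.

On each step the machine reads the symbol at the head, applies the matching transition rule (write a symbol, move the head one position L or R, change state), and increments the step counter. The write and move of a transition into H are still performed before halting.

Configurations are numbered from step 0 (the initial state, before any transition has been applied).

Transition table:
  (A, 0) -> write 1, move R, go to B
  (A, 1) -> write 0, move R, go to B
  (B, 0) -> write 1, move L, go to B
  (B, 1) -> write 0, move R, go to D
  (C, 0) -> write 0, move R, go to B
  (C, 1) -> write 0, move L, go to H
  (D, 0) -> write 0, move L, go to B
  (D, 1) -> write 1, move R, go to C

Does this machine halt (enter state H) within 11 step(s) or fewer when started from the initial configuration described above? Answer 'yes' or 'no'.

Step 1: in state A at pos 0, read 0 -> (A,0)->write 1,move R,goto B. Now: state=B, head=1, tape[-1..2]=0100 (head:   ^)
Step 2: in state B at pos 1, read 0 -> (B,0)->write 1,move L,goto B. Now: state=B, head=0, tape[-1..2]=0110 (head:  ^)
Step 3: in state B at pos 0, read 1 -> (B,1)->write 0,move R,goto D. Now: state=D, head=1, tape[-1..2]=0010 (head:   ^)
Step 4: in state D at pos 1, read 1 -> (D,1)->write 1,move R,goto C. Now: state=C, head=2, tape[-1..3]=00100 (head:    ^)
Step 5: in state C at pos 2, read 0 -> (C,0)->write 0,move R,goto B. Now: state=B, head=3, tape[-1..4]=001000 (head:     ^)
Step 6: in state B at pos 3, read 0 -> (B,0)->write 1,move L,goto B. Now: state=B, head=2, tape[-1..4]=001010 (head:    ^)
Step 7: in state B at pos 2, read 0 -> (B,0)->write 1,move L,goto B. Now: state=B, head=1, tape[-1..4]=001110 (head:   ^)
Step 8: in state B at pos 1, read 1 -> (B,1)->write 0,move R,goto D. Now: state=D, head=2, tape[-1..4]=000110 (head:    ^)
Step 9: in state D at pos 2, read 1 -> (D,1)->write 1,move R,goto C. Now: state=C, head=3, tape[-1..4]=000110 (head:     ^)
Step 10: in state C at pos 3, read 1 -> (C,1)->write 0,move L,goto H. Now: state=H, head=2, tape[-1..4]=000100 (head:    ^)
State H reached at step 10; 10 <= 11 -> yes

Answer: yes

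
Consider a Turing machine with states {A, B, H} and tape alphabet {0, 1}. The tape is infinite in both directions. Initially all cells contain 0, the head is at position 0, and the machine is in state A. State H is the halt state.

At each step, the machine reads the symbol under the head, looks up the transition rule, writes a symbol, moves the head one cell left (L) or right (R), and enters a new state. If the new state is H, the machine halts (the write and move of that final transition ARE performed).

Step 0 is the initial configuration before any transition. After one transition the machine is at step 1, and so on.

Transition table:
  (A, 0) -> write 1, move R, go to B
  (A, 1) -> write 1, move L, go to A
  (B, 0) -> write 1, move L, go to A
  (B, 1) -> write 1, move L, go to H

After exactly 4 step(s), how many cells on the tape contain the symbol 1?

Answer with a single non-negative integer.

Answer: 3

Derivation:
Step 1: in state A at pos 0, read 0 -> (A,0)->write 1,move R,goto B. Now: state=B, head=1, tape[-1..2]=0100 (head:   ^)
Step 2: in state B at pos 1, read 0 -> (B,0)->write 1,move L,goto A. Now: state=A, head=0, tape[-1..2]=0110 (head:  ^)
Step 3: in state A at pos 0, read 1 -> (A,1)->write 1,move L,goto A. Now: state=A, head=-1, tape[-2..2]=00110 (head:  ^)
Step 4: in state A at pos -1, read 0 -> (A,0)->write 1,move R,goto B. Now: state=B, head=0, tape[-2..2]=01110 (head:   ^)
Cells containing 1 after step 4: {-1, 0, 1} -> 3 cell(s)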